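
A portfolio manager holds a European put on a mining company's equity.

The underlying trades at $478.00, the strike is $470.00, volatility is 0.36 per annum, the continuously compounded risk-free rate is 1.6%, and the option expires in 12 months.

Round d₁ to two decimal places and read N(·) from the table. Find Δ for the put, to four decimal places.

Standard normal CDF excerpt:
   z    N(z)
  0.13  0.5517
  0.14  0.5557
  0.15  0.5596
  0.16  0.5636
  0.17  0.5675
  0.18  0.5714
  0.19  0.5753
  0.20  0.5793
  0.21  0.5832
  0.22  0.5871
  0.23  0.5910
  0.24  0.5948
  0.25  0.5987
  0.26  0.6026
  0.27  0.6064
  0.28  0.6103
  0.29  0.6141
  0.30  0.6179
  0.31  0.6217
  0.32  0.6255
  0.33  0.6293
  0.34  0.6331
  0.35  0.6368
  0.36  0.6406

T = 1;  σ√T = 0.3600
d₁ = [ln(478/470) + (0.016 + 0.36²/2)·1] / 0.3600 = [0.0169 + 0.0808] / 0.3600 = 0.2713 → 0.27
N(d₁) = N(0.27) = 0.6064
Δ_put = N(d₁) − 1 = 0.6064 − 1 = -0.3936

-0.3936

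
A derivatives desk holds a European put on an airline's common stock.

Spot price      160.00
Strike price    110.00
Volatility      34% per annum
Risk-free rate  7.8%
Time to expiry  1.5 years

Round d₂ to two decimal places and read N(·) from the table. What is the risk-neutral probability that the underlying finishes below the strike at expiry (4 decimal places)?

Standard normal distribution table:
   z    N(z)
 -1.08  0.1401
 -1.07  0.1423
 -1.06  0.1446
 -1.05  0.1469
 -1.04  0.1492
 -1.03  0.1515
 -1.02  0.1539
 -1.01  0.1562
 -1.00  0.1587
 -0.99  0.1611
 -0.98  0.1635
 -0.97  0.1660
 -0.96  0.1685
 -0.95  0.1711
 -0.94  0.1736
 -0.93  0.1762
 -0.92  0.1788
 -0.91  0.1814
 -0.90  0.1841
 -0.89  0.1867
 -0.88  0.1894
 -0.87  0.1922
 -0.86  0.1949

T = 1.5;  σ√T = 0.4164
ln(S/K) + (r + σ²/2)T = ln(160/110) + (0.078 + 0.34²/2)·1.5 = 0.3747 + 0.2037 = 0.5784
d₁ = 0.5784 / 0.4164 = 1.3890 ≈ 1.39
d₂ = d₁ − σ√T = 1.3890 − 0.4164 = 0.9726 ≈ 0.97
Pr(exercise) under Q = N(−d₂) = N(-0.97) = 0.1660

0.1660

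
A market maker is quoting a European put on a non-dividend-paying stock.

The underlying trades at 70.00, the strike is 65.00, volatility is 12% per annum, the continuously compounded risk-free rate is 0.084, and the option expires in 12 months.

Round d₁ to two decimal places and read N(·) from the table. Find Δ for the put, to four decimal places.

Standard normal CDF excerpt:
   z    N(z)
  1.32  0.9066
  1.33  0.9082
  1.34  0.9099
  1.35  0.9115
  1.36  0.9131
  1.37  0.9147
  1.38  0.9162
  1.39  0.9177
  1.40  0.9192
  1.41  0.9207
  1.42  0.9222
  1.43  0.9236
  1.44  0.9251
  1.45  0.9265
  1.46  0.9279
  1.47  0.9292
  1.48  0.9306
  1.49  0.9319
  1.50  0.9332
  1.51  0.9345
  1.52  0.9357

-0.0838

σ√T = 0.12·√1 = 0.1200
d₁ = [ln(70/65) + (0.084 + 0.12²/2)·1] / 0.1200 = [0.0741 + 0.0912] / 0.1200 = 1.3776 ≈ 1.38
N(d₁) = N(1.38) = 0.9162
Δ_put = N(d₁) − 1 = 0.9162 − 1 = -0.0838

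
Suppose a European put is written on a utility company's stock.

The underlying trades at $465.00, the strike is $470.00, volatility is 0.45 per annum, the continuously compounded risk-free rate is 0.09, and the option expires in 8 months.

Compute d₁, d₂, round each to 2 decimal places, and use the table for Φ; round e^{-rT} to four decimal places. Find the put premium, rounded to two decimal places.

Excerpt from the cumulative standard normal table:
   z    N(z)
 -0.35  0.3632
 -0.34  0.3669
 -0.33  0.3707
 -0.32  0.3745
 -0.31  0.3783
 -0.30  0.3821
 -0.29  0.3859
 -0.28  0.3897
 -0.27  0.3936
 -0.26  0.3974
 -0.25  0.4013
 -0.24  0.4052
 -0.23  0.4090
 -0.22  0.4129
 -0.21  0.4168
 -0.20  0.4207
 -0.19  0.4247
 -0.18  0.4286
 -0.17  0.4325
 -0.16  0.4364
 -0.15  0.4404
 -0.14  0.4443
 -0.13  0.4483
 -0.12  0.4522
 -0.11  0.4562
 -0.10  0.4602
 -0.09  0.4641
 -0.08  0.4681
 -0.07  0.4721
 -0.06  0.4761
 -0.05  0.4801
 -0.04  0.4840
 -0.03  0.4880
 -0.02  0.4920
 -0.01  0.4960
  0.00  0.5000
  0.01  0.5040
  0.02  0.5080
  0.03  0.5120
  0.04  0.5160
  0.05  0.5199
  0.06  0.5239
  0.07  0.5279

T = 0.6667;  σ√T = 0.3674
d₁ = [ln(465/470) + (0.09 + ½·0.45²)·0.6667] / (σ√T) = (-0.0107 + 0.1275) / 0.3674 = 0.3179 → 0.32
d₂ = 0.3179 − 0.3674 = -0.0495 → -0.05
e^(−rT) = e^(−0.09·0.6667) = 0.9418
P = 470·0.9418·N(0.05) − 465·N(-0.32) = 470·0.9418·0.5199 − 465·0.3745 = 230.1317 − 174.1425 = 55.9892

$55.99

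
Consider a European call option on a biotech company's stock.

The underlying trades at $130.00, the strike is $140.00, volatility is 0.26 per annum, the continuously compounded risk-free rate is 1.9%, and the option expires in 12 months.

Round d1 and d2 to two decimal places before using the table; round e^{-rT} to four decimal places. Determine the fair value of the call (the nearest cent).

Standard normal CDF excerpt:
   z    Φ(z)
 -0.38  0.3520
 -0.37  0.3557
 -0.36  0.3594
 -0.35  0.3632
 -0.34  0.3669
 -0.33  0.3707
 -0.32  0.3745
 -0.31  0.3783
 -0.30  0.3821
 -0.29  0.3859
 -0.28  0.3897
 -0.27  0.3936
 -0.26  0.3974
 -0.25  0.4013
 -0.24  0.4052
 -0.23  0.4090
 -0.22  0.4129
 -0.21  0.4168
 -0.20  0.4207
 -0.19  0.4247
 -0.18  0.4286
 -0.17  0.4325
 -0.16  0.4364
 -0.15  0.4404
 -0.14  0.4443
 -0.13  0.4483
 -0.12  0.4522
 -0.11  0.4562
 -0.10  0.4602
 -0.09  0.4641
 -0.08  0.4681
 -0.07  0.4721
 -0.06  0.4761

σ√T = 0.26·√1 = 0.2600
d₁ = [ln(130/140) + (0.019 + ½·0.26²)·1] / (σ√T) = (-0.0741 + 0.0528) / 0.2600 = -0.0820 which rounds to -0.08
d₂ = -0.0820 − 0.2600 = -0.3420 which rounds to -0.34
e^(−rT) = e^(−0.019·1) = 0.9812
C = 130·N(-0.08) − 140·0.9812·N(-0.34) = 130·0.4681 − 140·0.9812·0.3669 = 60.8530 − 50.4003 = 10.4527

$10.45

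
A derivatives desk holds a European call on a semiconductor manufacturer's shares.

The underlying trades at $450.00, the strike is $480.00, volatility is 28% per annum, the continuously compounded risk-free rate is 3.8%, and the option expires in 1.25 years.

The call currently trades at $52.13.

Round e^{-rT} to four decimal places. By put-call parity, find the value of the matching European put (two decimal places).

e^(−rT) = e^(−0.038·1.25) = 0.9536
Put-call parity: C − P = S − K·e^(−rT) = 450 − 480·0.9536 = 450 − 457.7280 = -7.7280
P = C − (C − P) = 52.13 − (-7.7280) = 59.8580

$59.86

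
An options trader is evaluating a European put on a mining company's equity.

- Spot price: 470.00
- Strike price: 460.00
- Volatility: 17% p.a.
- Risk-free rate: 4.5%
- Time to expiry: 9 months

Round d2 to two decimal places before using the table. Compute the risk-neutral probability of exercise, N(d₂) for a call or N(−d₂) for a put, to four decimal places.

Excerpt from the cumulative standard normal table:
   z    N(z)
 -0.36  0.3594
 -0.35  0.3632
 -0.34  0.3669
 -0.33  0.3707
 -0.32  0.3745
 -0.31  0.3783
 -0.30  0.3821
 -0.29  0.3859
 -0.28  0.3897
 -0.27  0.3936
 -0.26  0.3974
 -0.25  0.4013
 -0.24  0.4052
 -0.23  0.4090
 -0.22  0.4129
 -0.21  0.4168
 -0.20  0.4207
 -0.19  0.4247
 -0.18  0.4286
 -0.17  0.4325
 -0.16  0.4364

T = 0.75;  σ√T = 0.1472
ln(S/K) + (r + σ²/2)T = ln(470/460) + (0.045 + 0.17²/2)·0.75 = 0.0215 + 0.0446 = 0.0661
d₁ = 0.0661 / 0.1472 = 0.4489 → 0.45
d₂ = d₁ − σ√T = 0.4489 − 0.1472 = 0.3017 → 0.30
Risk-neutral Pr[S_T < K] = N(−d₂) = N(-0.30) = 0.3821

0.3821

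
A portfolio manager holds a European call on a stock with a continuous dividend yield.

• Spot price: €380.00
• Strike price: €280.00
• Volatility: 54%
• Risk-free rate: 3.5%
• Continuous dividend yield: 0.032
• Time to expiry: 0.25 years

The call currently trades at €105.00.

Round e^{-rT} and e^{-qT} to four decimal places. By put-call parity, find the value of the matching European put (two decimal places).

exp(−qT) = exp(−0.032·0.25) = 0.9920;  exp(−rT) = exp(−0.035·0.25) = 0.9913
Put-call parity: C − P = S·e^(−qT) − K·e^(−rT) = 380·0.9920 − 280·0.9913 = 376.9600 − 277.5640 = 99.3960
P = C − (C − P) = 105.00 − (99.3960) = 5.6040

€5.60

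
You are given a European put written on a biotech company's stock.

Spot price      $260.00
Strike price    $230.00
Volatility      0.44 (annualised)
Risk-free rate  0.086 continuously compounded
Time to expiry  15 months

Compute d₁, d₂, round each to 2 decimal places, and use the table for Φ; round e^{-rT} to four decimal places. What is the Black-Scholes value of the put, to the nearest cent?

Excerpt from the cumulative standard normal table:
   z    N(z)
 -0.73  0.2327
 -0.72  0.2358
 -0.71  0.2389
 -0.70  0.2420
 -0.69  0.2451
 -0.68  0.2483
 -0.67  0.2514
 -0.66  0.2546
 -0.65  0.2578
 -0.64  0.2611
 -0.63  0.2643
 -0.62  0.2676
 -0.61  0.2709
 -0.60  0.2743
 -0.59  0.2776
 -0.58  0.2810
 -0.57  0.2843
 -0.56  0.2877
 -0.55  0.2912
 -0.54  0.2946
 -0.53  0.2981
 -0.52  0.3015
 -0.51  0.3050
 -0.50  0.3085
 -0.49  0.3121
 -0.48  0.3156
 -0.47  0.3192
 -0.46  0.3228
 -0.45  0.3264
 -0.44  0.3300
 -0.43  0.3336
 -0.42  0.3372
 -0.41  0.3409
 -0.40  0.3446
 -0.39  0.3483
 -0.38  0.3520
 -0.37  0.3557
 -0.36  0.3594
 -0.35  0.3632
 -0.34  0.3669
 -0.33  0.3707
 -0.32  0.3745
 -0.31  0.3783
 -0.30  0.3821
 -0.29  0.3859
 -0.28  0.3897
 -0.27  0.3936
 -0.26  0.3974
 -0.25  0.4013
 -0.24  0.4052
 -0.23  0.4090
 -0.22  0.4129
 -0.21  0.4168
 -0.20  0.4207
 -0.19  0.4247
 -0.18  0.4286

σ√T = 0.44·√1.25 = 0.4919
ln(S/K) + (r + σ²/2)T = ln(260/230) + (0.086 + 0.44²/2)·1.25 = 0.1226 + 0.2285 = 0.3511
d₁ = 0.3511 / 0.4919 = 0.7137 → 0.71
d₂ = d₁ − σ√T = 0.7137 − 0.4919 = 0.2218 → 0.22
exp(−rT) = exp(−0.086·1.25) = 0.8981
N(−d₂) = N(-0.22) = 0.4129;  N(−d₁) = N(-0.71) = 0.2389
P = 230·0.8981·0.4129 − 260·0.2389 = 85.2899 − 62.1140 = 23.1759

$23.18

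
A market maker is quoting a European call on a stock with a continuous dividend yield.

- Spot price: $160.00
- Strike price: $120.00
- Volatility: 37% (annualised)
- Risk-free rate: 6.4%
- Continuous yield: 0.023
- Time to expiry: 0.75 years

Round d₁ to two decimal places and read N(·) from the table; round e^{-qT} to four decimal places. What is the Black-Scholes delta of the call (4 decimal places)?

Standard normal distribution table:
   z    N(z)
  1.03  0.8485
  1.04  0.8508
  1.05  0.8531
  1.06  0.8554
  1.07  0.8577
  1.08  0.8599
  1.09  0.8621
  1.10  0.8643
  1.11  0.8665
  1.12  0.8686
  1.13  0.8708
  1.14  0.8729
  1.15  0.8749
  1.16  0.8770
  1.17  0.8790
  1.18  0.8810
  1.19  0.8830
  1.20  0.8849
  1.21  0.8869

0.8599

σ√T = 0.37·√0.75 = 0.3204
d₁ = [ln(160/120) + (0.064 − 0.023 + 0.37²/2)·0.75] / 0.3204 = [0.2877 + 0.0821] / 0.3204 = 1.1540 → 1.15
N(d₁) = N(1.15) = 0.8749
Δ_call = exp(−qT)·N(d₁) = 0.9829·0.8749 = 0.8599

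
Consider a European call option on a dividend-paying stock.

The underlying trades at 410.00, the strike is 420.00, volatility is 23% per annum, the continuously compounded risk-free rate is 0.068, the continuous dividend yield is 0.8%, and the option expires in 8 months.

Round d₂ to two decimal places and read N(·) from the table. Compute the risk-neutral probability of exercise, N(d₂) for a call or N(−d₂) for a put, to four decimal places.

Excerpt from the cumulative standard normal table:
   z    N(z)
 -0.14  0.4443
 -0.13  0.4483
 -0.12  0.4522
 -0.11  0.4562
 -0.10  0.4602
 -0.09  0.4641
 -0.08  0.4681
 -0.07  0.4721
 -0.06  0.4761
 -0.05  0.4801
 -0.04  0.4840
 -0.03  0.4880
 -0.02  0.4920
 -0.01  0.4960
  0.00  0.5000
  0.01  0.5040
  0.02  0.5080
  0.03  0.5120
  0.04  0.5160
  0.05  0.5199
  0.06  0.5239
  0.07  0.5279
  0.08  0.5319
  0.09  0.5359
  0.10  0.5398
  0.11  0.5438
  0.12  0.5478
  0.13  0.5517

0.4960

T = 0.6667;  σ√T = 0.1878
d₁ = [ln(410/420) + (0.068 − 0.008 + 0.23²/2)·0.6667] / 0.1878 = [-0.0241 + 0.0576] / 0.1878 = 0.1786 which rounds to 0.18
d₂ = d₁ − σ√T = 0.1786 − 0.1878 = -0.0092 which rounds to -0.01
Pr(exercise) under Q = N(d₂) = 0.4960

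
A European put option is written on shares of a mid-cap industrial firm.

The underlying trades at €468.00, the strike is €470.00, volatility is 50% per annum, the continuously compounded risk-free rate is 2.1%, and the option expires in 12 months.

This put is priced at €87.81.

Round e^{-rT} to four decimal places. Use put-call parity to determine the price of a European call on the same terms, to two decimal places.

€95.59

e^(−rT) = e^(−0.021·1) = 0.9792
Put-call parity: C − P = S − K·e^(−rT) = 468 − 470·0.9792 = 468 − 460.2240 = 7.7760
C = P + (C − P) = 87.81 + (7.7760) = 95.5860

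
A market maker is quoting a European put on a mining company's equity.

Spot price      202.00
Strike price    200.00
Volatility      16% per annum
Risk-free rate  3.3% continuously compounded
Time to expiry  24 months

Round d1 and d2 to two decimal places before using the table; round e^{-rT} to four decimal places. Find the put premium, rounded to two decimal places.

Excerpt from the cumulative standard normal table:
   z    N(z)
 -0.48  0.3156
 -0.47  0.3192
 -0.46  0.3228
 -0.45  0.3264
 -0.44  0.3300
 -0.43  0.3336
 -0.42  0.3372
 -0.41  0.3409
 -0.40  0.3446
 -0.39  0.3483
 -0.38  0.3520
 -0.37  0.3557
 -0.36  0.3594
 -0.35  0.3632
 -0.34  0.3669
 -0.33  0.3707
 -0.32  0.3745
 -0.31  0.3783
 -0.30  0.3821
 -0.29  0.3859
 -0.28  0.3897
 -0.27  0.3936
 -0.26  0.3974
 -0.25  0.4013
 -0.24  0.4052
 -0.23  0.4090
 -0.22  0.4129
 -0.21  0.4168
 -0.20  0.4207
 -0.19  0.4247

T = 2;  σ√T = 0.2263
d₁ = [ln(202/200) + (0.033 + 0.16²/2)·2] / 0.2263 = [0.0100 + 0.0916] / 0.2263 = 0.4488 which rounds to 0.45
d₂ = d₁ − σ√T = 0.4488 − 0.2263 = 0.2225 which rounds to 0.22
exp(−rT) = exp(−0.033·2) = 0.9361
N(−d₂) = N(-0.22) = 0.4129;  N(−d₁) = N(-0.45) = 0.3264
P = 200·0.9361·0.4129 − 202·0.3264 = 77.3031 − 65.9328 = 11.3703

11.37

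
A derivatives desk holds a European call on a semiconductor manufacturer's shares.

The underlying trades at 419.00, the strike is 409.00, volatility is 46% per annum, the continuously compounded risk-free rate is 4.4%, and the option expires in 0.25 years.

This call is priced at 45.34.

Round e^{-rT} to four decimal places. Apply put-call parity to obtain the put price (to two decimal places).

30.88

e^(−rT) = e^(−0.044·0.25) = 0.9891
Put-call parity: C − P = S − K·e^(−rT) = 419 − 409·0.9891 = 419 − 404.5419 = 14.4581
P = C − (C − P) = 45.34 − (14.4581) = 30.8819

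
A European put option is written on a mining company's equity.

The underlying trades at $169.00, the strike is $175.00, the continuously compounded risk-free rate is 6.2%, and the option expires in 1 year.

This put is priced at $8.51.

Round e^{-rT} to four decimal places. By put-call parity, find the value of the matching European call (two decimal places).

exp(−rT) = exp(−0.062·1) = 0.9399
Put-call parity: C − P = S − K·e^(−rT) = 169 − 175·0.9399 = 169 − 164.4825 = 4.5175
C = P + (C − P) = 8.51 + (4.5175) = 13.0275

$13.03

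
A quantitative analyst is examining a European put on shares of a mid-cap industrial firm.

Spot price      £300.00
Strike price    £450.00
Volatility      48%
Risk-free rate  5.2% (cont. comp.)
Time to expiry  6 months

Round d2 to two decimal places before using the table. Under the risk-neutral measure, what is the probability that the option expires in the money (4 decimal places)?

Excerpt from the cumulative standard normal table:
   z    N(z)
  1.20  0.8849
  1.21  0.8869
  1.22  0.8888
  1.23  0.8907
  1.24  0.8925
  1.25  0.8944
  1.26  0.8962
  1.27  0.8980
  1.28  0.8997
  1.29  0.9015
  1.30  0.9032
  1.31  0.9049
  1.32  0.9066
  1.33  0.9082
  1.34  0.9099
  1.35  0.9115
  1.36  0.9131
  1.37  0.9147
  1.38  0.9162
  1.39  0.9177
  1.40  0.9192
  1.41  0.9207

T = 0.5;  σ√T = 0.3394
d₁ = [ln(300/450) + (0.052 + 0.48²/2)·0.5] / 0.3394 = [-0.4055 + 0.0836] / 0.3394 = -0.9483 ≈ -0.95
d₂ = d₁ − σ√T = -0.9483 − 0.3394 = -1.2877 ≈ -1.29
Risk-neutral Pr[S_T < K] = N(−d₂) = N(1.29) = 0.9015

0.9015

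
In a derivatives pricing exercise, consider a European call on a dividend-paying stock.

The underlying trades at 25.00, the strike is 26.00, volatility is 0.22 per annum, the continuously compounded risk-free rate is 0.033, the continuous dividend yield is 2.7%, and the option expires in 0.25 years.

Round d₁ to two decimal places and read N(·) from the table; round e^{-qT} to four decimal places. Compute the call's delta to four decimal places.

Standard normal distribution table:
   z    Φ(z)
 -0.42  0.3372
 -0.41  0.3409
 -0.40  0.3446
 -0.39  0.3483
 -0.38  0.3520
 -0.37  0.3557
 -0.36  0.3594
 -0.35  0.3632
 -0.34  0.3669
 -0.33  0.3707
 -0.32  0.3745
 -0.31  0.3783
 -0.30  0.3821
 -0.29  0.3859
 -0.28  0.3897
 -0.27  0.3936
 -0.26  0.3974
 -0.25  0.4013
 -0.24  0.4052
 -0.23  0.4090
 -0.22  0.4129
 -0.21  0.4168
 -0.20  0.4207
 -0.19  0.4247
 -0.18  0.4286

T = 0.25;  σ√T = 0.1100
d₁ = [ln(25/26) + (0.033 − 0.027 + 0.22²/2)·0.25] / 0.1100 = [-0.0392 + 0.0076] / 0.1100 = -0.2879 which rounds to -0.29
N(d₁) = N(-0.29) = 0.3859
Δ_call = exp(−qT)·N(d₁) = 0.9933·0.3859 = 0.3833

0.3833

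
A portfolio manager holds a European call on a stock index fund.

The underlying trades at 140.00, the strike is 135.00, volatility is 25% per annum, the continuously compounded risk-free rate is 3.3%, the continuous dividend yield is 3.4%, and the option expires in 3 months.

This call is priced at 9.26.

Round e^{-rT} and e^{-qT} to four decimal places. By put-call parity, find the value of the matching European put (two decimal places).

e^(−qT) = e^(−0.034·0.25) = 0.9915;  e^(−rT) = e^(−0.033·0.25) = 0.9918
Put-call parity: C − P = S·e^(−qT) − K·e^(−rT) = 140·0.9915 − 135·0.9918 = 138.8100 − 133.8930 = 4.9170
P = C − (C − P) = 9.26 − (4.9170) = 4.3430

4.34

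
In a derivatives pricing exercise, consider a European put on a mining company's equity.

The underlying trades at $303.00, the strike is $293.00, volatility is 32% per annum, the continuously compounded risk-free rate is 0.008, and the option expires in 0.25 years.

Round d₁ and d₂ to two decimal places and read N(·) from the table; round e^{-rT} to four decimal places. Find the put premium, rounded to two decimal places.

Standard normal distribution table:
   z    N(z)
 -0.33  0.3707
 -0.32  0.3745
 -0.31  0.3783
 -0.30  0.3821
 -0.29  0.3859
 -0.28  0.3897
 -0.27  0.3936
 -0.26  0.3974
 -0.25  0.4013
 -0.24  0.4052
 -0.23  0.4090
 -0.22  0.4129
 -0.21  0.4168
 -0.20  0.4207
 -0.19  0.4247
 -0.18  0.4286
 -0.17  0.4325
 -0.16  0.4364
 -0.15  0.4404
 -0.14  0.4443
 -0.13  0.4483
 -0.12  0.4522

$14.14

σ√T = 0.32 × 0.5000 = 0.1600
d₁ = [ln(303/293) + (0.008 + ½·0.32²)·0.25] / (σ√T) = (0.0336 + 0.0148) / 0.1600 = 0.3023 ≈ 0.30
d₂ = 0.3023 − 0.1600 = 0.1423 ≈ 0.14
exp(−rT) = exp(−0.008·0.25) = 0.9980
N(−d₂) = N(-0.14) = 0.4443;  N(−d₁) = N(-0.30) = 0.3821
P = 293·0.9980·0.4443 − 303·0.3821 = 129.9195 − 115.7763 = 14.1432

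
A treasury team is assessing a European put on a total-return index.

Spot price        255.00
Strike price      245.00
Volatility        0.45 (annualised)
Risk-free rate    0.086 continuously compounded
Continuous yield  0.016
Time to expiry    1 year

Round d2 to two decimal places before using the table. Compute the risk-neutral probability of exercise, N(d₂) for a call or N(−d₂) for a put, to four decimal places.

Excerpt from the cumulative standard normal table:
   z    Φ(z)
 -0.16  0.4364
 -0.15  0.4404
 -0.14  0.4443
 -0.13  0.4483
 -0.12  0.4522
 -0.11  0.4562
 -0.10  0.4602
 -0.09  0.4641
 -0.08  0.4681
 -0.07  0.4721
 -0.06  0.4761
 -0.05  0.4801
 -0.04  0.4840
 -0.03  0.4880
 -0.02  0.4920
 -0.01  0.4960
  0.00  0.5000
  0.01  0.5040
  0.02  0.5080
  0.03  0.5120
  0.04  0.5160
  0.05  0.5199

0.4920

T = 1;  σ√T = 0.4500
d₁ = [ln(255/245) + (0.086 − 0.016 + 0.45²/2)·1] / 0.4500 = [0.0400 + 0.1713] / 0.4500 = 0.4695 ⇒ 0.47
d₂ = d₁ − σ√T = 0.4695 − 0.4500 = 0.0195 ⇒ 0.02
Risk-neutral Pr[S_T < K] = N(−d₂) = N(-0.02) = 0.4920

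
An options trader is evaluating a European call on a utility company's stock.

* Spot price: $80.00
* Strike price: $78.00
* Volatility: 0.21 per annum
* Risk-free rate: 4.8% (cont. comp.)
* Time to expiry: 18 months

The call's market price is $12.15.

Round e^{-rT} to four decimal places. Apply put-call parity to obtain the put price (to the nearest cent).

e^(−rT) = e^(−0.048·1.5) = 0.9305
Put-call parity: C − P = S − K·e^(−rT) = 80 − 78·0.9305 = 80 − 72.5790 = 7.4210
P = C − (C − P) = 12.15 − (7.4210) = 4.7290

$4.73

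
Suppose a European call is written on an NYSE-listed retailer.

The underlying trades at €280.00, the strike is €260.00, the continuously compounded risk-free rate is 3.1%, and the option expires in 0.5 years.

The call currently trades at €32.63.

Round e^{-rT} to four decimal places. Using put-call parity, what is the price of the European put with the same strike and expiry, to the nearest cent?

€8.63

e^(−rT) = e^(−0.031·0.5) = 0.9846
Put-call parity: C − P = S − K·e^(−rT) = 280 − 260·0.9846 = 280 − 255.9960 = 24.0040
P = C − (C − P) = 32.63 − (24.0040) = 8.6260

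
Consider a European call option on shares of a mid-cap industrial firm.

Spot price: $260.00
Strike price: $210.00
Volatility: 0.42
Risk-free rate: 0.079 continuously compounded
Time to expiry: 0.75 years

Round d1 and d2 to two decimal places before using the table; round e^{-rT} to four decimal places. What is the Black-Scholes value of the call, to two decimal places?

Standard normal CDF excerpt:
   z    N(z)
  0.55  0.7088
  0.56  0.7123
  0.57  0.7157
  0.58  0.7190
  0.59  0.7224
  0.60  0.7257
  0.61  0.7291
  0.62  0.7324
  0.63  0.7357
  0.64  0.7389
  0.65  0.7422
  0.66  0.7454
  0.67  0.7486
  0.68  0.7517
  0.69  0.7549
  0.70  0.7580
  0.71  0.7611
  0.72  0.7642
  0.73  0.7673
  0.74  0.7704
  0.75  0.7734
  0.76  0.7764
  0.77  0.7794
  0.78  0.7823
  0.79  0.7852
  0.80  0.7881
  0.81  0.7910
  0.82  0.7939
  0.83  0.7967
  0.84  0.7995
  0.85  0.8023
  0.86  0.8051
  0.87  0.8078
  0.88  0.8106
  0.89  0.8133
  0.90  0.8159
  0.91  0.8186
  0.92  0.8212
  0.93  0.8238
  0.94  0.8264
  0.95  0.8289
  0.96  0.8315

T = 0.75;  σ√T = 0.3637
d₁ = [ln(260/210) + (0.079 + 0.42²/2)·0.75] / 0.3637 = [0.2136 + 0.1254] / 0.3637 = 0.9319 ⇒ 0.93
d₂ = d₁ − σ√T = 0.9319 − 0.3637 = 0.5682 ⇒ 0.57
e^(−rT) = e^(−0.079·0.75) = 0.9425
N(d₁) = N(0.93) = 0.8238;  N(d₂) = N(0.57) = 0.7157
C = 260·0.8238 − 210·0.9425·0.7157 = 214.1880 − 141.6549 = 72.5331

$72.53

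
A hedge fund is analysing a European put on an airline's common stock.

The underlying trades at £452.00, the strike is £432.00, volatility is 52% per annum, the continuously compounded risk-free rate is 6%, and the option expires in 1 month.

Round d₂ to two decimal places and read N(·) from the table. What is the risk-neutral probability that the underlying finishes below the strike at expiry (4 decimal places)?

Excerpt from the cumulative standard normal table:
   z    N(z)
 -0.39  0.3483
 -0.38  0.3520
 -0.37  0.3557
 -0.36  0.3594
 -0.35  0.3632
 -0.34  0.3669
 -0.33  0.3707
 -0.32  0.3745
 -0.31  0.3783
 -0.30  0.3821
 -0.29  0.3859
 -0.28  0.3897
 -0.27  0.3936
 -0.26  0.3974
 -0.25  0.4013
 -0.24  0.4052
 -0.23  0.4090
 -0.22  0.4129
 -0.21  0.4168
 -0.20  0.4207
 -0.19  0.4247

0.3974

T = 0.08333;  σ√T = 0.1501
ln(S/K) + (r + σ²/2)T = ln(452/432) + (0.06 + 0.52²/2)·0.08333 = 0.0453 + 0.0163 = 0.0615
d₁ = 0.0615 / 0.1501 = 0.4099 ≈ 0.41
d₂ = d₁ − σ√T = 0.4099 − 0.1501 = 0.2597 ≈ 0.26
Risk-neutral Pr[S_T < K] = N(−d₂) = N(-0.26) = 0.3974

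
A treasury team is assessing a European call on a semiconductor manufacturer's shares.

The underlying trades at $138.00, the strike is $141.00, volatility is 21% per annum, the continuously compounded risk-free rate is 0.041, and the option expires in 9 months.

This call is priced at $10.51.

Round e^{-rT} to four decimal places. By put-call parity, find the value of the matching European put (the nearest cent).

$9.24

e^(−rT) = e^(−0.041·0.75) = 0.9697
Put-call parity: C − P = S − K·e^(−rT) = 138 − 141·0.9697 = 138 − 136.7277 = 1.2723
P = C − (C − P) = 10.51 − (1.2723) = 9.2377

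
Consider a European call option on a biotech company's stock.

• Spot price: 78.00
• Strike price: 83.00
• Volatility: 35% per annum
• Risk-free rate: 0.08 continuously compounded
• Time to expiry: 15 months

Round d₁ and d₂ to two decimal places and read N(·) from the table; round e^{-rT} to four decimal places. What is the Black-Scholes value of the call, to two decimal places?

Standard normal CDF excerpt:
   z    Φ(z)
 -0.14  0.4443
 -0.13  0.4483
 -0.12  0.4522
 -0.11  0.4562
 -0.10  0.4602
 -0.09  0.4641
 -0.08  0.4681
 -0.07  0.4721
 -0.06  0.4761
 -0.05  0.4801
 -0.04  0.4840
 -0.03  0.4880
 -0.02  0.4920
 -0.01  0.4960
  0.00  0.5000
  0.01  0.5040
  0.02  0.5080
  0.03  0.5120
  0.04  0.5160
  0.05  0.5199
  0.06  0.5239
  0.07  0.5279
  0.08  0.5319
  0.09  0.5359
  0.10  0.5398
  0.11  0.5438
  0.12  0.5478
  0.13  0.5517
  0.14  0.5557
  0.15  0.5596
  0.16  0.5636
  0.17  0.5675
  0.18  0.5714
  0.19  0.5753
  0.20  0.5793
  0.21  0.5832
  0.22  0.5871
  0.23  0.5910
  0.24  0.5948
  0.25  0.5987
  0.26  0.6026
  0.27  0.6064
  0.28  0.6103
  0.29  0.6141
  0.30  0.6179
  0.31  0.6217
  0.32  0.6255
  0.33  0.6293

13.34

σ√T = 0.35·√1.25 = 0.3913
d₁ = [ln(78/83) + (0.08 + 0.35²/2)·1.25] / 0.3913 = [-0.0621 + 0.1766] / 0.3913 = 0.2924 ⇒ 0.29
d₂ = d₁ − σ√T = 0.2924 − 0.3913 = -0.0989 ⇒ -0.10
e^(−rT) = e^(−0.08·1.25) = 0.9048
N(d₁) = N(0.29) = 0.6141;  N(d₂) = N(-0.10) = 0.4602
C = 78·0.6141 − 83·0.9048·0.4602 = 47.8998 − 34.5603 = 13.3395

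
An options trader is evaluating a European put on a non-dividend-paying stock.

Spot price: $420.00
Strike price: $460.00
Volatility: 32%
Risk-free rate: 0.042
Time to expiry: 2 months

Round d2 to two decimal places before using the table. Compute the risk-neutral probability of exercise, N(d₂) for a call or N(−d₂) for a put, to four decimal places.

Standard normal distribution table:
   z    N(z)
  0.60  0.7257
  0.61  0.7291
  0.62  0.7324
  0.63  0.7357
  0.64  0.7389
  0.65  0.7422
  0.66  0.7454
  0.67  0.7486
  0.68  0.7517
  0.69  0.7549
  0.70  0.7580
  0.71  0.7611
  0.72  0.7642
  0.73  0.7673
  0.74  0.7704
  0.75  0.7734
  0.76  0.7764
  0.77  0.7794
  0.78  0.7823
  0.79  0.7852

0.7611

σ√T = 0.32·√0.1667 = 0.1306
d₁ = [ln(420/460) + (0.042 + ½·0.32²)·0.1667] / (σ√T) = (-0.0910 + 0.0155) / 0.1306 = -0.5775 ⇒ -0.58
d₂ = -0.5775 − 0.1306 = -0.7081 ⇒ -0.71
Risk-neutral Pr[S_T < K] = N(−d₂) = N(0.71) = 0.7611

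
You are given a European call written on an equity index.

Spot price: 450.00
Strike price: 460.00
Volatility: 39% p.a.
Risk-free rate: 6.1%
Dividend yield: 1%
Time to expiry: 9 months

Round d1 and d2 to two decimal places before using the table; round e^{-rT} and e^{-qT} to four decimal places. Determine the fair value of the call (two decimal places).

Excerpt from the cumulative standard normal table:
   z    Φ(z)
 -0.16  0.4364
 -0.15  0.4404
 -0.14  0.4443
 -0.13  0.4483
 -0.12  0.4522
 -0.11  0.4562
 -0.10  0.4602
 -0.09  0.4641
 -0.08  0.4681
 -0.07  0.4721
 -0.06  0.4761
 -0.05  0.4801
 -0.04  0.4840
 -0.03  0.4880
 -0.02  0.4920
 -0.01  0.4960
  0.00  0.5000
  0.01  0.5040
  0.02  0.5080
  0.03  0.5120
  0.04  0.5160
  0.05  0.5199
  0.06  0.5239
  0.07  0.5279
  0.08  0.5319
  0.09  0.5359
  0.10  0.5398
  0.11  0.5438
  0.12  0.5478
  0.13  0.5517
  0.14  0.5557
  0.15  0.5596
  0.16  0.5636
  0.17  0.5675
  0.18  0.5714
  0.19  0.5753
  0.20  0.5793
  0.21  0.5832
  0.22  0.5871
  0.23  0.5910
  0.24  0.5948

63.50

σ√T = 0.39 × 0.8660 = 0.3377
d₁ = [ln(450/460) + (0.061 − 0.01 + 0.39²/2)·0.75] / 0.3377 = [-0.0220 + 0.0953] / 0.3377 = 0.2170 which rounds to 0.22
d₂ = d₁ − σ√T = 0.2170 − 0.3377 = -0.1207 which rounds to -0.12
e^(−qT) = e^(−0.01·0.75) = 0.9925;  e^(−rT) = e^(−0.061·0.75) = 0.9553
C = 450·0.9925·N(0.22) − 460·0.9553·N(-0.12) = 450·0.9925·0.5871 − 460·0.9553·0.4522 = 262.2135 − 198.7139 = 63.4997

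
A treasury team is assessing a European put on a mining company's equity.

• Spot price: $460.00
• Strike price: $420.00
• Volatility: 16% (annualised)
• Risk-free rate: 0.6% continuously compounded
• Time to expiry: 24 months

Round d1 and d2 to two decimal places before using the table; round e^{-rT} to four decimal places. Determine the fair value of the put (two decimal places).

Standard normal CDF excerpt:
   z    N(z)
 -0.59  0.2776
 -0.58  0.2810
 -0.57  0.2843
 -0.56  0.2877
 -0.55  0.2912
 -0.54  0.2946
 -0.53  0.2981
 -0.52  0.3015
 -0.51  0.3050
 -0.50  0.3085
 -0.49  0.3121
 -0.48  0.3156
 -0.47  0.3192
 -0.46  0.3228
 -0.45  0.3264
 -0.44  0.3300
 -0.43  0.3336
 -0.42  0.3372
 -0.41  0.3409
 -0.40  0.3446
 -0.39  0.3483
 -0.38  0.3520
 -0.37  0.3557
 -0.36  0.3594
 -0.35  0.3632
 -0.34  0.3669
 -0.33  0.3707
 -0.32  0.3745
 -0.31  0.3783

$21.49

σ√T = 0.16 × 1.4142 = 0.2263
d₁ = [ln(460/420) + (0.006 + 0.16²/2)·2] / 0.2263 = [0.0910 + 0.0376] / 0.2263 = 0.5682 ≈ 0.57
d₂ = d₁ − σ√T = 0.5682 − 0.2263 = 0.3419 ≈ 0.34
e^(−rT) = e^(−0.006·2) = 0.9881
P = 420·0.9881·N(-0.34) − 460·N(-0.57) = 420·0.9881·0.3669 − 460·0.2843 = 152.2642 − 130.7780 = 21.4862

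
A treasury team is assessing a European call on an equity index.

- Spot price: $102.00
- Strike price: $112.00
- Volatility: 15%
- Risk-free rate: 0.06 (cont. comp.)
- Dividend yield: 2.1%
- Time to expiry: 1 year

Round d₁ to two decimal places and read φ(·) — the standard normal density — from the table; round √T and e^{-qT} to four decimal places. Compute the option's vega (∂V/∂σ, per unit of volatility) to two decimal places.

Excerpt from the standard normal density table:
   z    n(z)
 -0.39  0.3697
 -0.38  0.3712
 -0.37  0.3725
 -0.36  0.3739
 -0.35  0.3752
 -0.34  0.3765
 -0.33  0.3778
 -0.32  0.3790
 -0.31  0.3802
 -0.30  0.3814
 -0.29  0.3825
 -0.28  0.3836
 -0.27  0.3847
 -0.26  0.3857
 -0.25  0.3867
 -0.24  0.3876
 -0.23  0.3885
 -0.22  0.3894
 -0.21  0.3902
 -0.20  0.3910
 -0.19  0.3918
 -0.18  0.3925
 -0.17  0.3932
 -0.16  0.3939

38.20

σ√T = 0.15·√1 = 0.1500
d₁ = [ln(102/112) + (0.06 − 0.021 + 0.15²/2)·1] / 0.1500 = [-0.0935 + 0.0502] / 0.1500 = -0.2885 → -0.29
√T = √1 = 1.0000
φ(d₁) = φ(-0.29) = 0.3825
exp(−qT) = exp(−0.021·1) = 0.9792
vega = S·exp(−qT)·φ(d₁)·√T = 102·0.9792·0.3825·1.0000 = 38.2035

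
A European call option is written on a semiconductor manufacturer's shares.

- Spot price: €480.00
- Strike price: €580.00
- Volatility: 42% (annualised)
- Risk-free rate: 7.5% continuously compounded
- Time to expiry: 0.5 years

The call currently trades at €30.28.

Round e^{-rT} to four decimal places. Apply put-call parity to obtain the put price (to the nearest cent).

exp(−rT) = exp(−0.075·0.5) = 0.9632
Put-call parity: C − P = S − K·e^(−rT) = 480 − 580·0.9632 = 480 − 558.6560 = -78.6560
P = C − (C − P) = 30.28 − (-78.6560) = 108.9360

€108.94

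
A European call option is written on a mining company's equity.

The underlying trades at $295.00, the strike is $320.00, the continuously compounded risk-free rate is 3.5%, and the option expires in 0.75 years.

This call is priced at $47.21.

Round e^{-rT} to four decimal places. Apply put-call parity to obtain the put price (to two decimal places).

e^(−rT) = e^(−0.035·0.75) = 0.9741
Put-call parity: C − P = S − K·e^(−rT) = 295 − 320·0.9741 = 295 − 311.7120 = -16.7120
P = C − (C − P) = 47.21 − (-16.7120) = 63.9220

$63.92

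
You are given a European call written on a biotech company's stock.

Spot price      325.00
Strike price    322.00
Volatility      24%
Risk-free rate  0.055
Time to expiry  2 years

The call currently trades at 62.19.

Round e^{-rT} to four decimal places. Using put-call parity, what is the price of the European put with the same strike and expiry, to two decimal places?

25.64

e^(−rT) = e^(−0.055·2) = 0.8958
Put-call parity: C − P = S − K·e^(−rT) = 325 − 322·0.8958 = 325 − 288.4476 = 36.5524
P = C − (C − P) = 62.19 − (36.5524) = 25.6376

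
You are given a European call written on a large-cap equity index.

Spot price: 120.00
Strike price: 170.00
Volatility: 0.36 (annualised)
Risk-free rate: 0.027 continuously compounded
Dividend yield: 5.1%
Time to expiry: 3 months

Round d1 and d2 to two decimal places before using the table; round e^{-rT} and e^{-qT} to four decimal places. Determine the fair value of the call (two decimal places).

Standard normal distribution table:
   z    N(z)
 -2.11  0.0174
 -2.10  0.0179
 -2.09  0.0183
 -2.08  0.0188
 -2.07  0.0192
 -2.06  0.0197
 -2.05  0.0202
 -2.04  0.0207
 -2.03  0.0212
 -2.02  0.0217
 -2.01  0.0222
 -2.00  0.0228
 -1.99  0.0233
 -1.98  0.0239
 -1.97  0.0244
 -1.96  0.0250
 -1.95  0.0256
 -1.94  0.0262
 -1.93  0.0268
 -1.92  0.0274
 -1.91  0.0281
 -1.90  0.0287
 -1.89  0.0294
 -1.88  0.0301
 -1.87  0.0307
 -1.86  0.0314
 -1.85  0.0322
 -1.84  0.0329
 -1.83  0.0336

σ√T = 0.36 × 0.5000 = 0.1800
d₁ = [ln(120/170) + (0.027 − 0.051 + 0.36²/2)·0.25] / 0.1800 = [-0.3483 + 0.0102] / 0.1800 = -1.8784 ≈ -1.88
d₂ = d₁ − σ√T = -1.8784 − 0.1800 = -2.0584 ≈ -2.06
e^(−qT) = e^(−0.051·0.25) = 0.9873;  e^(−rT) = e^(−0.027·0.25) = 0.9933
C = 120·0.9873·N(-1.88) − 170·0.9933·N(-2.06) = 120·0.9873·0.0301 − 170·0.9933·0.0197 = 3.5661 − 3.3266 = 0.2396

0.24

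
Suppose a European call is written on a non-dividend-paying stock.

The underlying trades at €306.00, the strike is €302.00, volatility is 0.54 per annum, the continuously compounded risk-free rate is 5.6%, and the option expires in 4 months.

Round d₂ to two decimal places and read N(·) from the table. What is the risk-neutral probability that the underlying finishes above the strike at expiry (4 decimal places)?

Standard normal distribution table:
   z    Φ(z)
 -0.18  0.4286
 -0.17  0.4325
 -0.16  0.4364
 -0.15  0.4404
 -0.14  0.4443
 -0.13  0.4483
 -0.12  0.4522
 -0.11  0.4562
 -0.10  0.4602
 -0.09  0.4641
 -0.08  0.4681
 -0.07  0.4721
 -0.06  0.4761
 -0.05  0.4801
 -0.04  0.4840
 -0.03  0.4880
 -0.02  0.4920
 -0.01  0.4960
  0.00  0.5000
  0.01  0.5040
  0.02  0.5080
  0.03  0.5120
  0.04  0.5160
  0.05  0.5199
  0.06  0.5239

T = 0.3333;  σ√T = 0.3118
d₁ = [ln(306/302) + (0.056 + 0.54²/2)·0.3333] / 0.3118 = [0.0132 + 0.0673] / 0.3118 = 0.2580 ⇒ 0.26
d₂ = d₁ − σ√T = 0.2580 − 0.3118 = -0.0538 ⇒ -0.05
Pr(exercise) under Q = N(d₂) = 0.4801

0.4801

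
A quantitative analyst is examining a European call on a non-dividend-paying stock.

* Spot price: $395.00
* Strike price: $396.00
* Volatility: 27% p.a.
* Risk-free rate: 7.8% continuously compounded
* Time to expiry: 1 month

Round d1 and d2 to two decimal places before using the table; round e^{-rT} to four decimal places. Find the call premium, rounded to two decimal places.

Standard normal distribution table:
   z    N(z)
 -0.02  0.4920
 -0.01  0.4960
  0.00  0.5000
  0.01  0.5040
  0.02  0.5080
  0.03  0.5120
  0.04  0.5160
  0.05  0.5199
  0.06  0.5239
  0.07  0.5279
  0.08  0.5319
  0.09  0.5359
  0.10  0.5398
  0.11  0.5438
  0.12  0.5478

$13.39

σ√T = 0.27·√0.08333 = 0.0779
ln(S/K) + (r + σ²/2)T = ln(395/396) + (0.078 + 0.27²/2)·0.08333 = -0.0025 + 0.0095 = 0.0070
d₁ = 0.0070 / 0.0779 = 0.0899 ≈ 0.09
d₂ = d₁ − σ√T = 0.0899 − 0.0779 = 0.0120 ≈ 0.01
e^(−rT) = e^(−0.078·0.08333) = 0.9935
N(d₁) = N(0.09) = 0.5359;  N(d₂) = N(0.01) = 0.5040
C = 395·0.5359 − 396·0.9935·0.5040 = 211.6805 − 198.2867 = 13.3938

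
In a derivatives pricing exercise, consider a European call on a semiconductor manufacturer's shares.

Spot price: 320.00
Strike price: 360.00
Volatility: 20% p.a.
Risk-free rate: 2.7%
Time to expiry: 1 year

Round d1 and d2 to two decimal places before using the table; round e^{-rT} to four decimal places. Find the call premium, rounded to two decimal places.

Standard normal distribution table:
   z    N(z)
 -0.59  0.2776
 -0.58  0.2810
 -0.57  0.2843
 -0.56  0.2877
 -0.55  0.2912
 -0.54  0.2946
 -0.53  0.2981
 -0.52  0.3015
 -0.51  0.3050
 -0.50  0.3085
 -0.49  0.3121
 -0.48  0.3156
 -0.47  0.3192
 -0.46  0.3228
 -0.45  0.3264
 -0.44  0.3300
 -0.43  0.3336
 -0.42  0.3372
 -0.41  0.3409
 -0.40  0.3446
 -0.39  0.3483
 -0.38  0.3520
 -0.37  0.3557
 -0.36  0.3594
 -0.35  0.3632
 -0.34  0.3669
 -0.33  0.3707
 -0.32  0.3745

14.18

σ√T = 0.2·√1 = 0.2000
d₁ = [ln(320/360) + (0.027 + 0.2²/2)·1] / 0.2000 = [-0.1178 + 0.0470] / 0.2000 = -0.3539 ≈ -0.35
d₂ = d₁ − σ√T = -0.3539 − 0.2000 = -0.5539 ≈ -0.55
exp(−rT) = exp(−0.027·1) = 0.9734
N(d₁) = N(-0.35) = 0.3632;  N(d₂) = N(-0.55) = 0.2912
C = 320·0.3632 − 360·0.9734·0.2912 = 116.2240 − 102.0435 = 14.1805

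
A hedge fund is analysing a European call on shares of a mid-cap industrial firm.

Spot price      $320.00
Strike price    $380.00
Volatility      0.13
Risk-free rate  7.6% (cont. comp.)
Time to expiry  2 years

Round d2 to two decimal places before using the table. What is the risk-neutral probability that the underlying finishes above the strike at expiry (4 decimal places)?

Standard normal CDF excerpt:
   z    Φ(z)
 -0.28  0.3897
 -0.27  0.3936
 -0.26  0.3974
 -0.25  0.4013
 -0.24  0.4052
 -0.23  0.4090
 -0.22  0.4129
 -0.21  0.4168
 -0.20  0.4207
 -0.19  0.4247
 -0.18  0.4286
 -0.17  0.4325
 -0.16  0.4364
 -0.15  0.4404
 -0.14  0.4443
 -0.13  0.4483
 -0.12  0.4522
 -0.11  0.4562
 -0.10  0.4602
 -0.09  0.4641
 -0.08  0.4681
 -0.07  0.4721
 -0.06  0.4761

σ√T = 0.13 × 1.4142 = 0.1838
ln(S/K) + (r + σ²/2)T = ln(320/380) + (0.076 + 0.13²/2)·2 = -0.1719 + 0.1689 = -0.0030
d₁ = -0.0030 / 0.1838 = -0.0160 → -0.02
d₂ = d₁ − σ√T = -0.0160 − 0.1838 = -0.1999 → -0.20
Risk-neutral Pr[S_T > K] = N(d₂) = N(-0.20) = 0.4207

0.4207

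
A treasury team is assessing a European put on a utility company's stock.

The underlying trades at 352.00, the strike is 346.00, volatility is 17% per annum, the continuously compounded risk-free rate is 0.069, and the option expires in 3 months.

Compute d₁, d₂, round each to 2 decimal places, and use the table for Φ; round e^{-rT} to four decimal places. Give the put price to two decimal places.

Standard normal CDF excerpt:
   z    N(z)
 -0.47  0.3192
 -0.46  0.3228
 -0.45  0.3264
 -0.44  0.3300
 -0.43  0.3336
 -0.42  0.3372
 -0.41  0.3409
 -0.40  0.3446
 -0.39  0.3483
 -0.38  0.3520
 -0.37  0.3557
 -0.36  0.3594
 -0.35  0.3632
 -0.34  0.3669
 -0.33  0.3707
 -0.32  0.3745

7.33

σ√T = 0.17·√0.25 = 0.0850
ln(S/K) + (r + σ²/2)T = ln(352/346) + (0.069 + 0.17²/2)·0.25 = 0.0172 + 0.0209 = 0.0381
d₁ = 0.0381 / 0.0850 = 0.4477 ⇒ 0.45
d₂ = d₁ − σ√T = 0.4477 − 0.0850 = 0.3627 ⇒ 0.36
e^(−rT) = e^(−0.069·0.25) = 0.9829
P = 346·0.9829·N(-0.36) − 352·N(-0.45) = 346·0.9829·0.3594 − 352·0.3264 = 122.2260 − 114.8928 = 7.3332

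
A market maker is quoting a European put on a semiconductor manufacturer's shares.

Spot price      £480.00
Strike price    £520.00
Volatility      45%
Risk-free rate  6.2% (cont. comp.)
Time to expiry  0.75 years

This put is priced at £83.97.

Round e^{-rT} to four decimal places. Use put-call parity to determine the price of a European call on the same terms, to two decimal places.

£67.58

exp(−rT) = exp(−0.062·0.75) = 0.9546
Put-call parity: C − P = S − K·e^(−rT) = 480 − 520·0.9546 = 480 − 496.3920 = -16.3920
C = P + (C − P) = 83.97 + (-16.3920) = 67.5780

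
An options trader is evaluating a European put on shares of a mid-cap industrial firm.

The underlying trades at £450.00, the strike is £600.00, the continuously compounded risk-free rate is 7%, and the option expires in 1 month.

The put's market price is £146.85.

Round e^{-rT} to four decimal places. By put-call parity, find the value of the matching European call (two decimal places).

exp(−rT) = exp(−0.07·0.08333) = 0.9942
Put-call parity: C − P = S − K·e^(−rT) = 450 − 600·0.9942 = 450 − 596.5200 = -146.5200
C = P + (C − P) = 146.85 + (-146.5200) = 0.3300

£0.33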